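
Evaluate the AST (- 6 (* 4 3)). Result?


Evaluate inner: (* 4 3) = 12
Evaluate root: (- 6 12) = -6
Result: -6


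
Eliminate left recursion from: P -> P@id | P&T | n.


Left-recursive alternatives: P@id, P&T; non-recursive: n
Introduce P': P -> nP', P' -> @idP' | &TP' | ε


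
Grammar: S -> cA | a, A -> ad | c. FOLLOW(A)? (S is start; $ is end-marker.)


$ ∈ FOLLOW(S). For each A -> αBβ: add FIRST(β)\{ε} to FOLLOW(B); if β nullable, add FOLLOW(A).
FOLLOW(A) = {$}


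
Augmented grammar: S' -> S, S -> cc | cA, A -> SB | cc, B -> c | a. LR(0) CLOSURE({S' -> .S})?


Start: S' -> .S
For each item with dot before a nonterminal B, add B -> .γ for every B-production
Closure: [S' -> .S, S -> .cc, S -> .cA]


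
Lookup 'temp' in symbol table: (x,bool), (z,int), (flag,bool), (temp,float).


Lookup 'temp' → type float


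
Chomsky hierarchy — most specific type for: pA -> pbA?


LHS has context (more than one symbol) and |LHS| ≤ |RHS|
Classification: Type 1 (Context-Sensitive)


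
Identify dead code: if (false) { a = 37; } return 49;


condition is constant false, so the whole block is unreachable
Dead: 'if (false) { a = 37; }'


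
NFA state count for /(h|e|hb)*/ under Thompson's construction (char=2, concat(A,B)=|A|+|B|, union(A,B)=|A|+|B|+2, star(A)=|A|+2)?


Syntax tree has 4 char leaf(s), 2 union(s), 1 star(s)
chars contribute 4×2 = 8; each union adds +2; each star adds +2
Total: 8 + 4 + 2 = 14 states


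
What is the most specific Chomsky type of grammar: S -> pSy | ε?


Single nonterminal LHS, but p^n y^n is not regular
Classification: Type 2 (Context-Free)


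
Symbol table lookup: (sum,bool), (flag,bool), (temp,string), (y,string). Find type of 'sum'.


Lookup 'sum' → type bool


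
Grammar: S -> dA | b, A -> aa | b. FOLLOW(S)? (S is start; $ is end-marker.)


$ ∈ FOLLOW(S). For each A -> αBβ: add FIRST(β)\{ε} to FOLLOW(B); if β nullable, add FOLLOW(A).
FOLLOW(S) = {$}


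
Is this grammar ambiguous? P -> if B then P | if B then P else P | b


dangling else: 'if B then if B then b else b' parses two ways
Ambiguous


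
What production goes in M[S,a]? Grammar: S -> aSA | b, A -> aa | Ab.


For [S, a]: 'a' ∈ FIRST(aSA)
Entry: S -> aSA


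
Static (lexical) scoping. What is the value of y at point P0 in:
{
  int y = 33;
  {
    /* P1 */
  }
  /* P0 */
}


y declared in the same block as P0
y = 33


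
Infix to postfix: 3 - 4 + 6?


Left to right (same or higher precedence on left)
Postfix: 3 4 - 6 +


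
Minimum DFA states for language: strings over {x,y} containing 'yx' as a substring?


KMP-style automaton: 2 progress states + 1 absorbing accept = 3
Minimal DFA: 3 states


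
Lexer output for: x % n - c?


Scan left to right, longest-match per lexeme
Tokens: ID(x), OP(%), ID(n), OP(-), ID(c)


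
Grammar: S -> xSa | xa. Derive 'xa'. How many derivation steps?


Derivation: S => xa
Steps: 1


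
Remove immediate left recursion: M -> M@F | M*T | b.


Left-recursive alternatives: M@F, M*T; non-recursive: b
Introduce M': M -> bM', M' -> @FM' | *TM' | ε


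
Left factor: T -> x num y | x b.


Common prefix: 'x'
Factored: T -> x T', T' -> num y | b


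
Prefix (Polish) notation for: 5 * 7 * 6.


left-to-right (same/higher precedence on left): tree is (* (* 5 7) 6)
Prefix: * * 5 7 6


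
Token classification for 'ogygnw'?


Pattern: letter/underscore followed by alphanumerics, not a keyword
Type: IDENTIFIER


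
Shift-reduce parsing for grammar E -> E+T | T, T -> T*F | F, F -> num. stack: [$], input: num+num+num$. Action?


no handle on stack; shift 'num'
Action: shift


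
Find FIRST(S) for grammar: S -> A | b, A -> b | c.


Per alternative of S: FIRST(A) = {b, c}; FIRST(b) = {b}
FIRST(S) = {b, c}


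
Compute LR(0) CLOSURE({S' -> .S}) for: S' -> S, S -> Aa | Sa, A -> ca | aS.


Start: S' -> .S
For each item with dot before a nonterminal B, add B -> .γ for every B-production
Closure: [S' -> .S, S -> .Aa, S -> .Sa, A -> .ca, A -> .aS]


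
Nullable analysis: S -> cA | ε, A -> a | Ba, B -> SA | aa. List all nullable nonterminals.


A nonterminal is nullable iff some alternative derives ε (directly, or every symbol in it is nullable)
Nullable: {S}


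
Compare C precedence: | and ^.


'^' is bitwise XOR (level 4); '|' is bitwise OR (level 3)
Higher level binds tighter
'^' has higher precedence than '|'


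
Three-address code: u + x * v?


Break into single-operator statements:
t1 = x * v
t2 = u + t1


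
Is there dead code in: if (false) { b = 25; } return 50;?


condition is constant false, so the whole block is unreachable
Dead: 'if (false) { b = 25; }'


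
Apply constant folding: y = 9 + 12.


9 + 12 = 21 at compile time
Optimized: y = 21


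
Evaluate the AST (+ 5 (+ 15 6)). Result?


Evaluate inner: (+ 15 6) = 21
Evaluate root: (+ 5 21) = 26
Result: 26


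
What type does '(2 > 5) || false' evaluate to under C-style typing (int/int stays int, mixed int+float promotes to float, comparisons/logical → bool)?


Operand types: bool || bool
Rule: logical operators take bool operands and yield bool
Result type: bool


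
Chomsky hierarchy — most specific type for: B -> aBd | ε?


Single nonterminal LHS, but a^n d^n is not regular
Classification: Type 2 (Context-Free)


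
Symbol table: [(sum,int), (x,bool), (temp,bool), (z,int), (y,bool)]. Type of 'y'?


Lookup 'y' → type bool


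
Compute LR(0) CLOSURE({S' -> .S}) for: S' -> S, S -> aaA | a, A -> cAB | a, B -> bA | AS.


Start: S' -> .S
For each item with dot before a nonterminal B, add B -> .γ for every B-production
Closure: [S' -> .S, S -> .aaA, S -> .a]


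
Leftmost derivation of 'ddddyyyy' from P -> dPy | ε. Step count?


Derivation: P => dPy => ddPyy => dddPyyy => ddddPyyyy => ddddyyyy
Steps: 5


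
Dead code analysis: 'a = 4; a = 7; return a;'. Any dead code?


first assignment to a is overwritten before any read
Dead: 'a = 4'


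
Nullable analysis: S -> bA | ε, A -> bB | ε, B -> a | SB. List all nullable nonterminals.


A nonterminal is nullable iff some alternative derives ε (directly, or every symbol in it is nullable)
Nullable: {A, S}


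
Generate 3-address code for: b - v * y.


Break into single-operator statements:
t1 = v * y
t2 = b - t1


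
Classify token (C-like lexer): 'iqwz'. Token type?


Pattern: letter/underscore followed by alphanumerics, not a keyword
Type: IDENTIFIER


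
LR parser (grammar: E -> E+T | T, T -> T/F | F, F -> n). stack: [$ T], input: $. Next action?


lookahead ∉ {/} so T won't extend; reduce E -> T
Action: reduce (E -> T)


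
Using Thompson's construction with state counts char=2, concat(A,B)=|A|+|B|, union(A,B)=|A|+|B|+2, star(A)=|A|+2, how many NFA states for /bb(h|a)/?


Syntax tree has 4 char leaf(s), 1 union(s), 0 star(s)
chars contribute 4×2 = 8; each union adds +2; each star adds +2
Total: 8 + 2 + 0 = 10 states


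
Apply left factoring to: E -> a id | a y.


Common prefix: 'a'
Factored: E -> a E', E' -> id | y


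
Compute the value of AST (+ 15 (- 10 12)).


Evaluate inner: (- 10 12) = -2
Evaluate root: (+ 15 -2) = 13
Result: 13


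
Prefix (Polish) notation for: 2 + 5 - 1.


left-to-right (same/higher precedence on left): tree is (- (+ 2 5) 1)
Prefix: - + 2 5 1


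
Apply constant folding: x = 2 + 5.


2 + 5 = 7 at compile time
Optimized: x = 7


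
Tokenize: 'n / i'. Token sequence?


Scan left to right, longest-match per lexeme
Tokens: ID(n), OP(/), ID(i)


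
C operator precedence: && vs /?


'/' is multiplicative (level 10); '&&' is logical AND (level 2)
Higher level binds tighter
'/' has higher precedence than '&&'


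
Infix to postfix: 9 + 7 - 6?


Left to right (same or higher precedence on left)
Postfix: 9 7 + 6 -


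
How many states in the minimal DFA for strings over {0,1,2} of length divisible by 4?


Track length mod 4: states 0..3, accept at 0
Minimal DFA: 4 states


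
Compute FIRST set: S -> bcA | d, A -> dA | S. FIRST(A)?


Per alternative of A: FIRST(dA) = {d}; FIRST(S) = {b, d}
FIRST(A) = {b, d}


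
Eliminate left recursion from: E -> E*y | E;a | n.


Left-recursive alternatives: E*y, E;a; non-recursive: n
Introduce E': E -> nE', E' -> *yE' | ;aE' | ε


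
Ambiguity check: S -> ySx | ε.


balanced y^n…x^n: each string has a unique parse
Unambiguous


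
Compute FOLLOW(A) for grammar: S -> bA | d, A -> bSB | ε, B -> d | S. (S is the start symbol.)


$ ∈ FOLLOW(S). For each A -> αBβ: add FIRST(β)\{ε} to FOLLOW(B); if β nullable, add FOLLOW(A).
FOLLOW(A) = {$, b, d}


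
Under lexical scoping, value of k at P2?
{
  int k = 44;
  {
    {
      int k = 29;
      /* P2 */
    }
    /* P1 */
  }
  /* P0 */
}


k declared in the same block as P2
k = 29


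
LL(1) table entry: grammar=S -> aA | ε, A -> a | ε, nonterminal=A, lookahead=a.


For [A, a]: 'a' ∈ FIRST(a)
Entry: A -> a


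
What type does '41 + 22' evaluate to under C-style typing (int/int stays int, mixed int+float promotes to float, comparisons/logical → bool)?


Operand types: int + int
Rule: mixed int/float promotes to float; int/int stays int
Result type: int


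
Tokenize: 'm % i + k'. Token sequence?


Scan left to right, longest-match per lexeme
Tokens: ID(m), OP(%), ID(i), OP(+), ID(k)


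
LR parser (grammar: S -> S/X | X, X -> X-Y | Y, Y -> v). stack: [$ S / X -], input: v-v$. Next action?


no handle; shift 'v'
Action: shift


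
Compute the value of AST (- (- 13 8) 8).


Evaluate inner: (- 13 8) = 5
Evaluate root: (- 5 8) = -3
Result: -3


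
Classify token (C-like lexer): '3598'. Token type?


Pattern: digits only
Type: INTEGER_LITERAL


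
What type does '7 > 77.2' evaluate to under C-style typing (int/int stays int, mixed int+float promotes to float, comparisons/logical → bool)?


Operand types: int > float
Rule: comparison yields bool
Result type: bool


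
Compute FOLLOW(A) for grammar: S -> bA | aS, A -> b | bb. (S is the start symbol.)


$ ∈ FOLLOW(S). For each A -> αBβ: add FIRST(β)\{ε} to FOLLOW(B); if β nullable, add FOLLOW(A).
FOLLOW(A) = {$}


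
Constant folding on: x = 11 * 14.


11 * 14 = 154 at compile time
Optimized: x = 154


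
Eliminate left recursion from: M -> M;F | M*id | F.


Left-recursive alternatives: M;F, M*id; non-recursive: F
Introduce M': M -> FM', M' -> ;FM' | *idM' | ε


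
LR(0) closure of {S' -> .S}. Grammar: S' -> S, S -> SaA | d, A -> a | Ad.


Start: S' -> .S
For each item with dot before a nonterminal B, add B -> .γ for every B-production
Closure: [S' -> .S, S -> .SaA, S -> .d]


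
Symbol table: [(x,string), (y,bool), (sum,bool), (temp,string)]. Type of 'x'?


Lookup 'x' → type string


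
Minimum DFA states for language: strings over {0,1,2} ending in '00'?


Track the longest suffix of input matching a prefix of '00': 3 classes (prefixes of length 0..2)
Minimal DFA: 3 states


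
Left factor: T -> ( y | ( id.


Common prefix: '('
Factored: T -> ( T', T' -> y | id


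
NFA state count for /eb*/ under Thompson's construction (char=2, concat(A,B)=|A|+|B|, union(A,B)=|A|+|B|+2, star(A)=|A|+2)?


Syntax tree has 2 char leaf(s), 0 union(s), 1 star(s)
chars contribute 2×2 = 4; each union adds +2; each star adds +2
Total: 4 + 0 + 2 = 6 states


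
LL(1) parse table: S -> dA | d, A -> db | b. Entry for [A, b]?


For [A, b]: 'b' ∈ FIRST(b)
Entry: A -> b


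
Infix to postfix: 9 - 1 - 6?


Left to right (same or higher precedence on left)
Postfix: 9 1 - 6 -


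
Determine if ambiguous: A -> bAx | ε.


balanced b^n…x^n: each string has a unique parse
Unambiguous


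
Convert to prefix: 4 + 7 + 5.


left-to-right (same/higher precedence on left): tree is (+ (+ 4 7) 5)
Prefix: + + 4 7 5


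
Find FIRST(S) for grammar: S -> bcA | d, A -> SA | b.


Per alternative of S: FIRST(bcA) = {b}; FIRST(d) = {d}
FIRST(S) = {b, d}


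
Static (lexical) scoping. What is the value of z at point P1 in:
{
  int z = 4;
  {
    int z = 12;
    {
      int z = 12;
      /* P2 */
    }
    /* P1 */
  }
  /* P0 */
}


z declared in the same block as P1
z = 12


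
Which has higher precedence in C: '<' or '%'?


'%' is multiplicative (level 10); '<' is relational (level 7)
Higher level binds tighter
'%' has higher precedence than '<'


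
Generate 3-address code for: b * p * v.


Break into single-operator statements:
t1 = b * p
t2 = t1 * v


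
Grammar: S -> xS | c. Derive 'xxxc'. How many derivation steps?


Derivation: S => xS => xxS => xxxS => xxxc
Steps: 4


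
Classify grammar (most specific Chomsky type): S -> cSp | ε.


Single nonterminal LHS, but c^n p^n is not regular
Classification: Type 2 (Context-Free)


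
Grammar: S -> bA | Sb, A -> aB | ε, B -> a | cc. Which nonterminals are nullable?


A nonterminal is nullable iff some alternative derives ε (directly, or every symbol in it is nullable)
Nullable: {A}


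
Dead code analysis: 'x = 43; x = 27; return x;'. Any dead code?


first assignment to x is overwritten before any read
Dead: 'x = 43'


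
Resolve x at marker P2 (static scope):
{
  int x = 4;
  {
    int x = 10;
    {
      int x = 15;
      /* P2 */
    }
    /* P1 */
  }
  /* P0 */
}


x declared in the same block as P2
x = 15


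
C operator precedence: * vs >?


'*' is multiplicative (level 10); '>' is relational (level 7)
Higher level binds tighter
'*' has higher precedence than '>'


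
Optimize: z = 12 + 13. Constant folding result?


12 + 13 = 25 at compile time
Optimized: z = 25


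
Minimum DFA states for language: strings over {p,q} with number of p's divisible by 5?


Track (count of p) mod 5: states 0..4, accept at 0
Minimal DFA: 5 states


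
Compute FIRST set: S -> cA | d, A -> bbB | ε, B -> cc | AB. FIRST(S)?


Per alternative of S: FIRST(cA) = {c}; FIRST(d) = {d}
FIRST(S) = {c, d}


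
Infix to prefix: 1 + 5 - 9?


left-to-right (same/higher precedence on left): tree is (- (+ 1 5) 9)
Prefix: - + 1 5 9


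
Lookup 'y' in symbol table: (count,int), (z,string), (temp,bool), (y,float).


Lookup 'y' → type float


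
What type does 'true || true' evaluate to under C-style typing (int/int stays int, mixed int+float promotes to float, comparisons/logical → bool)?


Operand types: bool || bool
Rule: logical operators take bool operands and yield bool
Result type: bool


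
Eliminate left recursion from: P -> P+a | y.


Left-recursive alternatives: P+a; non-recursive: y
Introduce P': P -> yP', P' -> +aP' | ε


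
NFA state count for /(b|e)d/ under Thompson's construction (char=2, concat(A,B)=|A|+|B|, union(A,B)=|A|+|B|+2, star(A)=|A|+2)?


Syntax tree has 3 char leaf(s), 1 union(s), 0 star(s)
chars contribute 3×2 = 6; each union adds +2; each star adds +2
Total: 6 + 2 + 0 = 8 states


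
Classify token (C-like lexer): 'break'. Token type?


Pattern: reserved word
Type: KEYWORD


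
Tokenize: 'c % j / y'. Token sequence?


Scan left to right, longest-match per lexeme
Tokens: ID(c), OP(%), ID(j), OP(/), ID(y)


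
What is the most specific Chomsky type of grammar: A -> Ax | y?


Left-linear: every RHS is a terminal or one nonterminal followed by a terminal
Classification: Type 3 (Regular)


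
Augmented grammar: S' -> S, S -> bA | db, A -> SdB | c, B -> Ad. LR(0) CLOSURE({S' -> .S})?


Start: S' -> .S
For each item with dot before a nonterminal B, add B -> .γ for every B-production
Closure: [S' -> .S, S -> .bA, S -> .db]


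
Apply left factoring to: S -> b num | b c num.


Common prefix: 'b'
Factored: S -> b S', S' -> num | c num


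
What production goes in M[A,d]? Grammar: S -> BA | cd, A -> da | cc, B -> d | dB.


For [A, d]: 'd' ∈ FIRST(da)
Entry: A -> da


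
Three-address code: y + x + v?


Break into single-operator statements:
t1 = y + x
t2 = t1 + v


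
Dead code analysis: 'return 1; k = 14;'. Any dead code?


statement follows a return and is unreachable
Dead: 'k = 14'


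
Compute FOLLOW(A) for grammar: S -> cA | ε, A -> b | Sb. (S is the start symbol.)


$ ∈ FOLLOW(S). For each A -> αBβ: add FIRST(β)\{ε} to FOLLOW(B); if β nullable, add FOLLOW(A).
FOLLOW(A) = {$, b}


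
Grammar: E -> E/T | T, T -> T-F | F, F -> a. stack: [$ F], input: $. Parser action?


'F' (not preceded by T-) is the handle for T -> F
Action: reduce (T -> F)


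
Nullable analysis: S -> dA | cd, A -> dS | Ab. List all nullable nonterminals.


A nonterminal is nullable iff some alternative derives ε (directly, or every symbol in it is nullable)
Nullable: {}


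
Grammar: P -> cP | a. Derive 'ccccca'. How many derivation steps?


Derivation: P => cP => ccP => cccP => ccccP => cccccP => ccccca
Steps: 6


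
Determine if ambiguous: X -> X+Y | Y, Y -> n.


precedence layered via separate nonterminal Y: deterministic
Unambiguous


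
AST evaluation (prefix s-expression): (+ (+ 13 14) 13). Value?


Evaluate inner: (+ 13 14) = 27
Evaluate root: (+ 27 13) = 40
Result: 40


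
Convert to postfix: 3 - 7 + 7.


Left to right (same or higher precedence on left)
Postfix: 3 7 - 7 +


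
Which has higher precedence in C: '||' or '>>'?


'>>' is shift (level 8); '||' is logical OR (level 1)
Higher level binds tighter
'>>' has higher precedence than '||'


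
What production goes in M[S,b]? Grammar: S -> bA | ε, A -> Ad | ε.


For [S, b]: 'b' ∈ FIRST(bA)
Entry: S -> bA


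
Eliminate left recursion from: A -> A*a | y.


Left-recursive alternatives: A*a; non-recursive: y
Introduce A': A -> yA', A' -> *aA' | ε


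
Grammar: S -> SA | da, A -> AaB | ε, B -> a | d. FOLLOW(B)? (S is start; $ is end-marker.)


$ ∈ FOLLOW(S). For each A -> αBβ: add FIRST(β)\{ε} to FOLLOW(B); if β nullable, add FOLLOW(A).
FOLLOW(B) = {$, a}


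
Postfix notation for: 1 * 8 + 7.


Left to right (same or higher precedence on left)
Postfix: 1 8 * 7 +


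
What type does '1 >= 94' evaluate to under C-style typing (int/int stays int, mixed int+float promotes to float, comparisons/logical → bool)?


Operand types: int >= int
Rule: comparison yields bool
Result type: bool


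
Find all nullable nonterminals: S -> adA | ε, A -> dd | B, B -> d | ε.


A nonterminal is nullable iff some alternative derives ε (directly, or every symbol in it is nullable)
Nullable: {A, B, S}


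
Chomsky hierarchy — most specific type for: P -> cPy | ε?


Single nonterminal LHS, but c^n y^n is not regular
Classification: Type 2 (Context-Free)


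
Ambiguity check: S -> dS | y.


right-linear, alternatives start with distinct terminals 'd' vs 'y': unique leftmost derivation
Unambiguous


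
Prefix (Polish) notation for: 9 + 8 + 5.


left-to-right (same/higher precedence on left): tree is (+ (+ 9 8) 5)
Prefix: + + 9 8 5


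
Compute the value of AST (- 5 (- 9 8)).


Evaluate inner: (- 9 8) = 1
Evaluate root: (- 5 1) = 4
Result: 4


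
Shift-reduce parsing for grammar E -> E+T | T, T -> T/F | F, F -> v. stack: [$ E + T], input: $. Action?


handle 'E+T' on top; lookahead ∈ FOLLOW(E) = {+, $}
Action: reduce (E -> E+T)


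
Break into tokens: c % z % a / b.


Scan left to right, longest-match per lexeme
Tokens: ID(c), OP(%), ID(z), OP(%), ID(a), OP(/), ID(b)


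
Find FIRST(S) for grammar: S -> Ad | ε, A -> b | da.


Per alternative of S: FIRST(Ad) = {b, d}; FIRST(ε) = {ε}
FIRST(S) = {b, d, ε}


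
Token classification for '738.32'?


Pattern: digits with a decimal point
Type: FLOAT_LITERAL


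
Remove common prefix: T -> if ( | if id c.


Common prefix: 'if'
Factored: T -> if T', T' -> ( | id c


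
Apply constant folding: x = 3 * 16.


3 * 16 = 48 at compile time
Optimized: x = 48


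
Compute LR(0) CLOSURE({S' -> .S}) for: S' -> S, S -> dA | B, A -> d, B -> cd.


Start: S' -> .S
For each item with dot before a nonterminal B, add B -> .γ for every B-production
Closure: [S' -> .S, S -> .dA, S -> .B, B -> .cd]


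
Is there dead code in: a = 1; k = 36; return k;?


a is assigned but never read
Dead: 'a = 1'


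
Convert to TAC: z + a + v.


Break into single-operator statements:
t1 = z + a
t2 = t1 + v


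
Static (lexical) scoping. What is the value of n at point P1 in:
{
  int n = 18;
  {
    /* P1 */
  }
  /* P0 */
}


P1's block does not declare n; resolves to the enclosing declaration at depth 0
n = 18


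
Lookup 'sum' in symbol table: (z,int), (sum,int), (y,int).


Lookup 'sum' → type int


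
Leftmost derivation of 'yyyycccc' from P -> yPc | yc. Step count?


Derivation: P => yPc => yyPcc => yyyPccc => yyyycccc
Steps: 4


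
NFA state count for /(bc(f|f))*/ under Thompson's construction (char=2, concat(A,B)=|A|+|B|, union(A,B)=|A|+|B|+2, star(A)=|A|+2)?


Syntax tree has 4 char leaf(s), 1 union(s), 1 star(s)
chars contribute 4×2 = 8; each union adds +2; each star adds +2
Total: 8 + 2 + 2 = 12 states


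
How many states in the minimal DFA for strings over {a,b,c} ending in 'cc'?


Track the longest suffix of input matching a prefix of 'cc': 3 classes (prefixes of length 0..2)
Minimal DFA: 3 states


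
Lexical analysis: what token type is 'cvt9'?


Pattern: letter/underscore followed by alphanumerics, not a keyword
Type: IDENTIFIER


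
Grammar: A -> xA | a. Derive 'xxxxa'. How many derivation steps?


Derivation: A => xA => xxA => xxxA => xxxxA => xxxxa
Steps: 5


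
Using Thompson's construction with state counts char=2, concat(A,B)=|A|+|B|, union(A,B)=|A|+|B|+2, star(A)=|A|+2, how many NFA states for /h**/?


Syntax tree has 1 char leaf(s), 0 union(s), 2 star(s)
chars contribute 1×2 = 2; each union adds +2; each star adds +2
Total: 2 + 0 + 4 = 6 states


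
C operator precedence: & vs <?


'<' is relational (level 7); '&' is bitwise AND (level 5)
Higher level binds tighter
'<' has higher precedence than '&'


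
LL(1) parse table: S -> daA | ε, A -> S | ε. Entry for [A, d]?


For [A, d]: 'd' ∈ FIRST(S)
Entry: A -> S


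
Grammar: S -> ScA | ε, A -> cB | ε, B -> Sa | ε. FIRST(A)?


Per alternative of A: FIRST(cB) = {c}; FIRST(ε) = {ε}
FIRST(A) = {c, ε}


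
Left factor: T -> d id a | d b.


Common prefix: 'd'
Factored: T -> d T', T' -> id a | b


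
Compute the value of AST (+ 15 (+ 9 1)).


Evaluate inner: (+ 9 1) = 10
Evaluate root: (+ 15 10) = 25
Result: 25


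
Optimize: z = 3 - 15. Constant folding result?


3 - 15 = -12 at compile time
Optimized: z = -12


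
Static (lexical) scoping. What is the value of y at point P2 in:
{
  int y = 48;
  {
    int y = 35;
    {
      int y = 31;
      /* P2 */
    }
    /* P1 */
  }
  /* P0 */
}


y declared in the same block as P2
y = 31


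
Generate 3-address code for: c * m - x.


Break into single-operator statements:
t1 = c * m
t2 = t1 - x


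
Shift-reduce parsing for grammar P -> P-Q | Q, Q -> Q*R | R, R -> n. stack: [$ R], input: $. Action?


'R' (not preceded by Q*) is the handle for Q -> R
Action: reduce (Q -> R)


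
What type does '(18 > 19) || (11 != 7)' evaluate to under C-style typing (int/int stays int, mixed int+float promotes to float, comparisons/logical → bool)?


Operand types: bool || bool
Rule: logical operators take bool operands and yield bool
Result type: bool


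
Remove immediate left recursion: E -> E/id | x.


Left-recursive alternatives: E/id; non-recursive: x
Introduce E': E -> xE', E' -> /idE' | ε


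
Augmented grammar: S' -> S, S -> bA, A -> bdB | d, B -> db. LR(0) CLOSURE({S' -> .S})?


Start: S' -> .S
For each item with dot before a nonterminal B, add B -> .γ for every B-production
Closure: [S' -> .S, S -> .bA]


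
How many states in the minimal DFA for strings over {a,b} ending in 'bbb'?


Track the longest suffix of input matching a prefix of 'bbb': 4 classes (prefixes of length 0..3)
Minimal DFA: 4 states


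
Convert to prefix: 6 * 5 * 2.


left-to-right (same/higher precedence on left): tree is (* (* 6 5) 2)
Prefix: * * 6 5 2


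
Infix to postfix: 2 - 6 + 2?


Left to right (same or higher precedence on left)
Postfix: 2 6 - 2 +


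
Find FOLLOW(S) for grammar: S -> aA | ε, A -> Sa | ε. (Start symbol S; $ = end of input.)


$ ∈ FOLLOW(S). For each A -> αBβ: add FIRST(β)\{ε} to FOLLOW(B); if β nullable, add FOLLOW(A).
FOLLOW(S) = {$, a}


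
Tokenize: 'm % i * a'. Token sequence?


Scan left to right, longest-match per lexeme
Tokens: ID(m), OP(%), ID(i), OP(*), ID(a)


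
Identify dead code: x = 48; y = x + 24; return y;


x is read by y's definition; y is returned
No dead code


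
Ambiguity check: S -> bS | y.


right-linear, alternatives start with distinct terminals 'b' vs 'y': unique leftmost derivation
Unambiguous


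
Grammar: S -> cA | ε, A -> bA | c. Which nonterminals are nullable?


A nonterminal is nullable iff some alternative derives ε (directly, or every symbol in it is nullable)
Nullable: {S}


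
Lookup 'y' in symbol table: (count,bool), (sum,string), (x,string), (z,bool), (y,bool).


Lookup 'y' → type bool


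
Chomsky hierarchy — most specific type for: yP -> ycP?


LHS has context (more than one symbol) and |LHS| ≤ |RHS|
Classification: Type 1 (Context-Sensitive)


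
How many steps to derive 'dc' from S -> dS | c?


Derivation: S => dS => dc
Steps: 2


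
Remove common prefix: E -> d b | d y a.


Common prefix: 'd'
Factored: E -> d E', E' -> b | y a


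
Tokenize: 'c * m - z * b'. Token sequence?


Scan left to right, longest-match per lexeme
Tokens: ID(c), OP(*), ID(m), OP(-), ID(z), OP(*), ID(b)


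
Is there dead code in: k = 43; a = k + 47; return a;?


k is read by a's definition; a is returned
No dead code


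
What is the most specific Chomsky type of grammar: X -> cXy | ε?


Single nonterminal LHS, but c^n y^n is not regular
Classification: Type 2 (Context-Free)


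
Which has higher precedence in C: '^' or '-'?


'-' is additive (level 9); '^' is bitwise XOR (level 4)
Higher level binds tighter
'-' has higher precedence than '^'


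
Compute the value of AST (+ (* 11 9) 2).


Evaluate inner: (* 11 9) = 99
Evaluate root: (+ 99 2) = 101
Result: 101


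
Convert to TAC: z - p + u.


Break into single-operator statements:
t1 = z - p
t2 = t1 + u


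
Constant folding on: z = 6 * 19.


6 * 19 = 114 at compile time
Optimized: z = 114


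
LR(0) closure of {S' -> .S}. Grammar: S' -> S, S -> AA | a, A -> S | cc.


Start: S' -> .S
For each item with dot before a nonterminal B, add B -> .γ for every B-production
Closure: [S' -> .S, S -> .AA, S -> .a, A -> .S, A -> .cc]


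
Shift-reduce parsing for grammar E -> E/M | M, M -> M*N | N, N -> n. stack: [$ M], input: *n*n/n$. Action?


shift '*' to continue M -> M*N
Action: shift


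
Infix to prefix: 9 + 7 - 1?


left-to-right (same/higher precedence on left): tree is (- (+ 9 7) 1)
Prefix: - + 9 7 1


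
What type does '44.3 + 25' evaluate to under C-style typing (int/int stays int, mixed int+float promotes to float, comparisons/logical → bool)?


Operand types: float + int
Rule: mixed int/float promotes to float; int/int stays int
Result type: float


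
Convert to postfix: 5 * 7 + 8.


Left to right (same or higher precedence on left)
Postfix: 5 7 * 8 +


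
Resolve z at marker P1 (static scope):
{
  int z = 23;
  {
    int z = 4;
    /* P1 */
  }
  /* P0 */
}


z declared in the same block as P1
z = 4


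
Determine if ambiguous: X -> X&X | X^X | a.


'a&a^a' has two parse trees (no precedence encoded between & and ^)
Ambiguous


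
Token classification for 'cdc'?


Pattern: letter/underscore followed by alphanumerics, not a keyword
Type: IDENTIFIER


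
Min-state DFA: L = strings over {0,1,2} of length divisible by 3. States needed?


Track length mod 3: states 0..2, accept at 0
Minimal DFA: 3 states


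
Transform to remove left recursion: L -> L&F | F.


Left-recursive alternatives: L&F; non-recursive: F
Introduce L': L -> FL', L' -> &FL' | ε


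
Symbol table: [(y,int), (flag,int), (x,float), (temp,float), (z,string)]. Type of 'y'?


Lookup 'y' → type int


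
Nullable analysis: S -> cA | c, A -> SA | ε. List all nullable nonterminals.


A nonterminal is nullable iff some alternative derives ε (directly, or every symbol in it is nullable)
Nullable: {A}


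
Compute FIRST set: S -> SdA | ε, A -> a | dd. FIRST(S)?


Per alternative of S: FIRST(SdA) = {d}; FIRST(ε) = {ε}
FIRST(S) = {d, ε}


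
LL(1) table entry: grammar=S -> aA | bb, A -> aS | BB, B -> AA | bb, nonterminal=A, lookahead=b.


For [A, b]: 'b' ∈ FIRST(BB)
Entry: A -> BB


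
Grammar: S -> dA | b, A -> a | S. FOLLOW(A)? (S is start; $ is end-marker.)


$ ∈ FOLLOW(S). For each A -> αBβ: add FIRST(β)\{ε} to FOLLOW(B); if β nullable, add FOLLOW(A).
FOLLOW(A) = {$}


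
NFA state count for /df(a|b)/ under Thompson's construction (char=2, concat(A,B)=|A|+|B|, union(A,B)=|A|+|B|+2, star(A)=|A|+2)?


Syntax tree has 4 char leaf(s), 1 union(s), 0 star(s)
chars contribute 4×2 = 8; each union adds +2; each star adds +2
Total: 8 + 2 + 0 = 10 states


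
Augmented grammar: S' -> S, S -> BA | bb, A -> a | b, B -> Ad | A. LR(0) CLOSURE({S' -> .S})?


Start: S' -> .S
For each item with dot before a nonterminal B, add B -> .γ for every B-production
Closure: [S' -> .S, S -> .BA, S -> .bb, B -> .Ad, B -> .A, A -> .a, A -> .b]


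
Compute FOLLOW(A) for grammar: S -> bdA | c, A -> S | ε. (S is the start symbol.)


$ ∈ FOLLOW(S). For each A -> αBβ: add FIRST(β)\{ε} to FOLLOW(B); if β nullable, add FOLLOW(A).
FOLLOW(A) = {$}


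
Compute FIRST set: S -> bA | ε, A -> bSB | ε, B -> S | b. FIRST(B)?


Per alternative of B: FIRST(S) = {b, ε}; FIRST(b) = {b}
FIRST(B) = {b, ε}


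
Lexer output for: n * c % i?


Scan left to right, longest-match per lexeme
Tokens: ID(n), OP(*), ID(c), OP(%), ID(i)


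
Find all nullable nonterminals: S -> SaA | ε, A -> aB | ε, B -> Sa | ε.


A nonterminal is nullable iff some alternative derives ε (directly, or every symbol in it is nullable)
Nullable: {A, B, S}


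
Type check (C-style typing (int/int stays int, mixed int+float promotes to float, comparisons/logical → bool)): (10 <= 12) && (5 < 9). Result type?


Operand types: bool && bool
Rule: logical operators take bool operands and yield bool
Result type: bool


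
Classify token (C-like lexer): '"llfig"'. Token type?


Pattern: double-quoted sequence
Type: STRING_LITERAL


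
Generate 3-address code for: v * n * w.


Break into single-operator statements:
t1 = v * n
t2 = t1 * w


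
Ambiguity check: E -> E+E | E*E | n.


'n+n*n' has two parse trees (no precedence encoded between + and *)
Ambiguous


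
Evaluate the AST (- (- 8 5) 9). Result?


Evaluate inner: (- 8 5) = 3
Evaluate root: (- 3 9) = -6
Result: -6


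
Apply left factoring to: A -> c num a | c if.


Common prefix: 'c'
Factored: A -> c A', A' -> num a | if


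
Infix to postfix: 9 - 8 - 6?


Left to right (same or higher precedence on left)
Postfix: 9 8 - 6 -


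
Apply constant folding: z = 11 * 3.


11 * 3 = 33 at compile time
Optimized: z = 33


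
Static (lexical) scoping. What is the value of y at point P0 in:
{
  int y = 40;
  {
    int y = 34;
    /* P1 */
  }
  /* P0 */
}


y declared in the same block as P0
y = 40


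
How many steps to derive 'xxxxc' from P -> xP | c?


Derivation: P => xP => xxP => xxxP => xxxxP => xxxxc
Steps: 5


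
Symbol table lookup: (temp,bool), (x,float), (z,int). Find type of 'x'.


Lookup 'x' → type float


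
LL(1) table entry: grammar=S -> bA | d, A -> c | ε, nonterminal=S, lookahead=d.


For [S, d]: 'd' ∈ FIRST(d)
Entry: S -> d


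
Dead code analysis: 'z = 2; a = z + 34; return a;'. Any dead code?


z is read by a's definition; a is returned
No dead code


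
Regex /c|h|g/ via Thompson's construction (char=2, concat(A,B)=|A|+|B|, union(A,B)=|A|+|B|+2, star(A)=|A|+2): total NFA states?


Syntax tree has 3 char leaf(s), 2 union(s), 0 star(s)
chars contribute 3×2 = 6; each union adds +2; each star adds +2
Total: 6 + 4 + 0 = 10 states


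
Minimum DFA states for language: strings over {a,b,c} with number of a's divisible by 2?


Track (count of a) mod 2: states 0..1, accept at 0
Minimal DFA: 2 states


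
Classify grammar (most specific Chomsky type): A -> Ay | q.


Left-linear: every RHS is a terminal or one nonterminal followed by a terminal
Classification: Type 3 (Regular)


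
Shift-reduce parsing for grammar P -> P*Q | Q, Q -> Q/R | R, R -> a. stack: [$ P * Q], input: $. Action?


handle 'P*Q' on top; lookahead ∈ FOLLOW(P) = {*, $}
Action: reduce (P -> P*Q)


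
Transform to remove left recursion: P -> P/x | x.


Left-recursive alternatives: P/x; non-recursive: x
Introduce P': P -> xP', P' -> /xP' | ε


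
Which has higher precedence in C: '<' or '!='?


'<' is relational (level 7); '!=' is equality (level 6)
Higher level binds tighter
'<' has higher precedence than '!='


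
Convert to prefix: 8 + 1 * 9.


'*' binds tighter: tree is (+ 8 (* 1 9))
Prefix: + 8 * 1 9


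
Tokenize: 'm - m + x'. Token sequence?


Scan left to right, longest-match per lexeme
Tokens: ID(m), OP(-), ID(m), OP(+), ID(x)


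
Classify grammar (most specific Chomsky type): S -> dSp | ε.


Single nonterminal LHS, but d^n p^n is not regular
Classification: Type 2 (Context-Free)


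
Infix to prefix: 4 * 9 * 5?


left-to-right (same/higher precedence on left): tree is (* (* 4 9) 5)
Prefix: * * 4 9 5


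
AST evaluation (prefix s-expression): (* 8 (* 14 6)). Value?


Evaluate inner: (* 14 6) = 84
Evaluate root: (* 8 84) = 672
Result: 672


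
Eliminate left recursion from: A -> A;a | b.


Left-recursive alternatives: A;a; non-recursive: b
Introduce A': A -> bA', A' -> ;aA' | ε


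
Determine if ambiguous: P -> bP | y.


right-linear, alternatives start with distinct terminals 'b' vs 'y': unique leftmost derivation
Unambiguous


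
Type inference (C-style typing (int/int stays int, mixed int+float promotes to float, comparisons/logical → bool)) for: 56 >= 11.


Operand types: int >= int
Rule: comparison yields bool
Result type: bool


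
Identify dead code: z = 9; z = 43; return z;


first assignment to z is overwritten before any read
Dead: 'z = 9'


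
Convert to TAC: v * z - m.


Break into single-operator statements:
t1 = v * z
t2 = t1 - m


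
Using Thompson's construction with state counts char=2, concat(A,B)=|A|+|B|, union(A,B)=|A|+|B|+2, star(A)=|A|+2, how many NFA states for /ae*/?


Syntax tree has 2 char leaf(s), 0 union(s), 1 star(s)
chars contribute 2×2 = 4; each union adds +2; each star adds +2
Total: 4 + 0 + 2 = 6 states


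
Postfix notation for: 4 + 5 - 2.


Left to right (same or higher precedence on left)
Postfix: 4 5 + 2 -


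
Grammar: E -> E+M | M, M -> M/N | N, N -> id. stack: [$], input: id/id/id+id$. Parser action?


no handle on stack; shift 'id'
Action: shift


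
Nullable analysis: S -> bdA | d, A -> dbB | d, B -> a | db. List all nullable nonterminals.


A nonterminal is nullable iff some alternative derives ε (directly, or every symbol in it is nullable)
Nullable: {}


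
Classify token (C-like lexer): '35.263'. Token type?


Pattern: digits with a decimal point
Type: FLOAT_LITERAL


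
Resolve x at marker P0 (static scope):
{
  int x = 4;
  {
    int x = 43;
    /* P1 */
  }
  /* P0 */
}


x declared in the same block as P0
x = 4


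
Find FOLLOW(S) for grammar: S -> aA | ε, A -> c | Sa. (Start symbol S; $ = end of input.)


$ ∈ FOLLOW(S). For each A -> αBβ: add FIRST(β)\{ε} to FOLLOW(B); if β nullable, add FOLLOW(A).
FOLLOW(S) = {$, a}


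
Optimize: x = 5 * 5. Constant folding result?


5 * 5 = 25 at compile time
Optimized: x = 25


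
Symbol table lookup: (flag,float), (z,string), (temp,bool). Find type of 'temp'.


Lookup 'temp' → type bool


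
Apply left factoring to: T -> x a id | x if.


Common prefix: 'x'
Factored: T -> x T', T' -> a id | if


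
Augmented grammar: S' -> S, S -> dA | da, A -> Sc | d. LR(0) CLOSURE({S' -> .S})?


Start: S' -> .S
For each item with dot before a nonterminal B, add B -> .γ for every B-production
Closure: [S' -> .S, S -> .dA, S -> .da]


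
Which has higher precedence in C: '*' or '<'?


'*' is multiplicative (level 10); '<' is relational (level 7)
Higher level binds tighter
'*' has higher precedence than '<'


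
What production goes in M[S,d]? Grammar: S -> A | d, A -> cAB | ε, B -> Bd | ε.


For [S, d]: 'd' ∈ FIRST(d)
Entry: S -> d


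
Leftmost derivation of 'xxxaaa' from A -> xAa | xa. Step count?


Derivation: A => xAa => xxAaa => xxxaaa
Steps: 3


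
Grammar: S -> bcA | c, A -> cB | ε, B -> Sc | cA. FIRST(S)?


Per alternative of S: FIRST(bcA) = {b}; FIRST(c) = {c}
FIRST(S) = {b, c}


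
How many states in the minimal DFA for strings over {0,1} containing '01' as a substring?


KMP-style automaton: 2 progress states + 1 absorbing accept = 3
Minimal DFA: 3 states


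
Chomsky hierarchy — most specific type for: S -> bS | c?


Right-linear: every RHS is a terminal or a terminal followed by one nonterminal
Classification: Type 3 (Regular)


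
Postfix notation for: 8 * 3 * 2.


Left to right (same or higher precedence on left)
Postfix: 8 3 * 2 *


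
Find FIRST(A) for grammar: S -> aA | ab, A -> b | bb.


Per alternative of A: FIRST(b) = {b}; FIRST(bb) = {b}
FIRST(A) = {b}


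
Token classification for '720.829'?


Pattern: digits with a decimal point
Type: FLOAT_LITERAL


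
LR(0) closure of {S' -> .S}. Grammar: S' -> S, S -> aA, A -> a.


Start: S' -> .S
For each item with dot before a nonterminal B, add B -> .γ for every B-production
Closure: [S' -> .S, S -> .aA]


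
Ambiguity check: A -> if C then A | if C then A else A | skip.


dangling else: 'if C then if C then skip else skip' parses two ways
Ambiguous


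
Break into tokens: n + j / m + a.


Scan left to right, longest-match per lexeme
Tokens: ID(n), OP(+), ID(j), OP(/), ID(m), OP(+), ID(a)


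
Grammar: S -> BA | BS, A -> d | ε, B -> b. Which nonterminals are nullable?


A nonterminal is nullable iff some alternative derives ε (directly, or every symbol in it is nullable)
Nullable: {A}


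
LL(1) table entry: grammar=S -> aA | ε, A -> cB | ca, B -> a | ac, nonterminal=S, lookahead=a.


For [S, a]: 'a' ∈ FIRST(aA)
Entry: S -> aA


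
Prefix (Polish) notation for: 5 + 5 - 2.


left-to-right (same/higher precedence on left): tree is (- (+ 5 5) 2)
Prefix: - + 5 5 2


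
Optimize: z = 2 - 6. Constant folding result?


2 - 6 = -4 at compile time
Optimized: z = -4


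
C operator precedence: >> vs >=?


'>>' is shift (level 8); '>=' is relational (level 7)
Higher level binds tighter
'>>' has higher precedence than '>='
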